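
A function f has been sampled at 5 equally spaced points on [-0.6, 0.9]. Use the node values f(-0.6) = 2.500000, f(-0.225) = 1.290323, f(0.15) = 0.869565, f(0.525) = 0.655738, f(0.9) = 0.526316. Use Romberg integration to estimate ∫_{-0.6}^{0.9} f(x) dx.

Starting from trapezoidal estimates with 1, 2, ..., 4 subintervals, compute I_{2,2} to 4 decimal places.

I_{0,0} (trapezoid, 1 panel, h=1.5000): 2.269737
I_{1,0} (trapezoid, 2 panels, h=0.7500): 1.787042
I_{2,0} (trapezoid, 4 panels, h=0.3750): 1.623294
I_{1,1} = 1.787042 + (1.787042 − 2.269737)/3 = 1.626144
I_{2,1} = 1.623294 + (1.623294 − 1.787042)/3 = 1.568711
I_{2,2} = 1.568711 + (1.568711 − 1.626144)/15 = 1.564882

1.5649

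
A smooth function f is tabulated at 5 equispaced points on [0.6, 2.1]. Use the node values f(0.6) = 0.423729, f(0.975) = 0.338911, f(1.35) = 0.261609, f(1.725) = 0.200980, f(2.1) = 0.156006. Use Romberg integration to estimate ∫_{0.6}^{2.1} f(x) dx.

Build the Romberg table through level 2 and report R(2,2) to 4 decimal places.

R(0,0) (trapezoid, 1 panel, h=1.5000): 0.434801
R(1,0) (trapezoid, 2 panels, h=0.7500): 0.413607
R(2,0) (trapezoid, 4 panels, h=0.3750): 0.409263
R(1,1) = 0.413607 + (0.413607 − 0.434801)/3 = 0.406542
R(2,1) = 0.409263 + (0.409263 − 0.413607)/3 = 0.407815
R(2,2) = 0.407815 + (0.407815 − 0.406542)/15 = 0.407900

0.4079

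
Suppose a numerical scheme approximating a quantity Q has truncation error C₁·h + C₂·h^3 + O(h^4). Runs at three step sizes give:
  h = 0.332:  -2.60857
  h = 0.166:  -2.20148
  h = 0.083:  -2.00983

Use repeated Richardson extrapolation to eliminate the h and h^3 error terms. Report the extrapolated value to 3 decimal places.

First eliminate the h term (factor 2^1 = 2):
  B₁ = (2·(-2.20148) − (-2.60857))/1 = -1.79439
  B₂ = (2·(-2.00983) − (-2.20148))/1 = -1.81818
Then eliminate the h^3 term (factor 2^3 = 8):
  (8·(-1.81818) − (-1.79439))/7 = -1.82158

-1.822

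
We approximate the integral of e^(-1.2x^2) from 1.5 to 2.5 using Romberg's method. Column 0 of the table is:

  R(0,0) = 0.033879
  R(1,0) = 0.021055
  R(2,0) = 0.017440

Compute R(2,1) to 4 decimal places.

Richardson extrapolation on the trapezoidal column (denominator 4−1=3):
R(2,1) = 0.017440 + (0.017440 − 0.021055)/3 = 0.016235
(Column j=1 coincides with Simpson's rule on the same nodes.)

0.0162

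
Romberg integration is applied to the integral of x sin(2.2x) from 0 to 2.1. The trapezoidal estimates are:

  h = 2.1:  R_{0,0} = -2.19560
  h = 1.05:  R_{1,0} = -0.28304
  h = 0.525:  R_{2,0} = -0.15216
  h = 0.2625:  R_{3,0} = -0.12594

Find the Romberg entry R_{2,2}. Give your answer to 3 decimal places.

R_{1,1} = (4·(-0.28304) − (-2.19560)) / 3 = 0.35448
R_{2,1} = -0.15216 + (-0.15216 − (-0.28304))/3 = -0.10853
R_{2,2} = (16·(-0.10853) − 0.35448) / 15 = -0.13940

-0.139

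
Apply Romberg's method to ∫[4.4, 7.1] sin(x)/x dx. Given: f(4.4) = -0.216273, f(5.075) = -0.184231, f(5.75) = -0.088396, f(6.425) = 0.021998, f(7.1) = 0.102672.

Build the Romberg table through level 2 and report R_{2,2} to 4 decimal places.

-0.2114

R_{0,0} (trapezoid, 1 panel, h=2.7000): -0.153361
R_{1,0} (trapezoid, 2 panels, h=1.3500): -0.196015
R_{2,0} (trapezoid, 4 panels, h=0.6750): -0.207515
R_{1,1} = -0.196015 + (-0.196015 − (-0.153361))/3 = -0.210233
R_{2,1} = -0.207515 + (-0.207515 − (-0.196015))/3 = -0.211348
R_{2,2} = -0.211348 + (-0.211348 − (-0.210233))/15 = -0.211422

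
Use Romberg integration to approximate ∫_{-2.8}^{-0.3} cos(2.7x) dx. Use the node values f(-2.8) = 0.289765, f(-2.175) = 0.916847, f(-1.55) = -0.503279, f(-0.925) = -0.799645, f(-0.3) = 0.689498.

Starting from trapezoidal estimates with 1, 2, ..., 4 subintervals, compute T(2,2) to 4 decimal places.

0.1268

T(0,0) (trapezoid, 1 panel, h=2.5000): 1.224079
T(1,0) (trapezoid, 2 panels, h=1.2500): -0.017059
T(2,0) (trapezoid, 4 panels, h=0.6250): 0.064722
T(1,1) = -0.017059 + (-0.017059 − 1.224079)/3 = -0.430772
T(2,1) = 0.064722 + (0.064722 − (-0.017059))/3 = 0.091982
T(2,2) = 0.091982 + (0.091982 − (-0.430772))/15 = 0.126832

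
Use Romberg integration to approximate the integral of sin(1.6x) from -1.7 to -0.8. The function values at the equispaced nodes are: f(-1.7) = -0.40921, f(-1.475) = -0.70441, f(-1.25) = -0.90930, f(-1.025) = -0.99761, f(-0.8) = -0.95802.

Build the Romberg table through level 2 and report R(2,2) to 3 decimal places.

-0.749

R(0,0) (trapezoid, 1 panel, h=0.9000): -0.61525
R(1,0) (trapezoid, 2 panels, h=0.4500): -0.71681
R(2,0) (trapezoid, 4 panels, h=0.2250): -0.74136
R(1,1) = -0.71681 + (-0.71681 − (-0.61525))/3 = -0.75066
R(2,1) = -0.74136 + (-0.74136 − (-0.71681))/3 = -0.74954
R(2,2) = -0.74954 + (-0.74954 − (-0.75066))/15 = -0.74947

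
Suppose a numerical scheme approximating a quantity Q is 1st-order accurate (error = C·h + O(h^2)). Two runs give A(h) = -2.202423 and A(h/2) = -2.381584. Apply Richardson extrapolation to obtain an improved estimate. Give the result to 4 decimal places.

-2.5607

The leading error scales as h; refining by a factor of 2 reduces it by 2^1 = 2.
Extrapolated value = (2·A(h/2) − A(h)) / (2 − 1)
= (2·(-2.381584) − (-2.202423)) / 1
= -2.560745 / 1 = -2.560745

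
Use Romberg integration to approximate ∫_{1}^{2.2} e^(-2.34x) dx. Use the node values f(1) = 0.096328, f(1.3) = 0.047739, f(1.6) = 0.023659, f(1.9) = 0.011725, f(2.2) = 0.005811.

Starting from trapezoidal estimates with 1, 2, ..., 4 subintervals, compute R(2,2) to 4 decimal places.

0.0387

R(0,0) (trapezoid, 1 panel, h=1.2000): 0.061283
R(1,0) (trapezoid, 2 panels, h=0.6000): 0.044837
R(2,0) (trapezoid, 4 panels, h=0.3000): 0.040258
R(1,1) = 0.044837 + (0.044837 − 0.061283)/3 = 0.039355
R(2,1) = 0.040258 + (0.040258 − 0.044837)/3 = 0.038732
R(2,2) = 0.038732 + (0.038732 − 0.039355)/15 = 0.038690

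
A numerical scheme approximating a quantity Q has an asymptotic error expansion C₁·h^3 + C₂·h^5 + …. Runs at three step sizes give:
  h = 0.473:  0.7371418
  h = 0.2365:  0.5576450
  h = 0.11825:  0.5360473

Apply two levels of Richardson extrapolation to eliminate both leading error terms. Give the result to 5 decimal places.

0.53299

First eliminate the h^3 term (factor 2^3 = 8):
  B₁ = (8·0.5576450 − 0.7371418)/7 = 0.5320026
  B₂ = (8·0.5360473 − 0.5576450)/7 = 0.5329619
Then eliminate the h^5 term (factor 2^5 = 32):
  (32·0.5329619 − 0.5320026)/31 = 0.5329928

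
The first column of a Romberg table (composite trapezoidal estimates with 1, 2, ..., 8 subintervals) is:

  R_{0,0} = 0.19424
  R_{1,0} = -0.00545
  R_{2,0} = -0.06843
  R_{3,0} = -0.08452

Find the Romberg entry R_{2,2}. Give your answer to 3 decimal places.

-0.091

R_{1,1} = -0.00545 + (-0.00545 − 0.19424)/3 = -0.07201
R_{2,1} = (4·(-0.06843) − (-0.00545)) / 3 = -0.08942
R_{2,2} = (16·(-0.08942) − (-0.07201)) / 15 = -0.09058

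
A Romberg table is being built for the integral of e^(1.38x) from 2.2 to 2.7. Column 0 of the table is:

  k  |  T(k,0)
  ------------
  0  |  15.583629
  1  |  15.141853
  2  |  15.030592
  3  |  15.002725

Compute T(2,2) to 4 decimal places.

Richardson extrapolation on the trapezoidal column (denominator 4−1=3):
T(1,1) = (4·15.141853 − 15.583629) / 3 = 14.994594
T(2,1) = 15.030592 + (15.030592 − 15.141853)/3 = 14.993505
T(2,2) = 14.993505 + (14.993505 − 14.994594)/15 = 14.993432
(Column j=1 coincides with Simpson's rule on the same nodes.)

14.9934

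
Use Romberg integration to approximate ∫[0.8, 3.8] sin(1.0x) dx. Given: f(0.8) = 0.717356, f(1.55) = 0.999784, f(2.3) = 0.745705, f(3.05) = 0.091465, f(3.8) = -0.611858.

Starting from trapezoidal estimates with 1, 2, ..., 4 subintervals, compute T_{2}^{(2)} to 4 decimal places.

T_{0}^{(0)} (trapezoid, 1 panel, h=3.0000): 0.158247
T_{1}^{(0)} (trapezoid, 2 panels, h=1.5000): 1.197681
T_{2}^{(0)} (trapezoid, 4 panels, h=0.7500): 1.417277
T_{1}^{(1)} = 1.197681 + (1.197681 − 0.158247)/3 = 1.544159
T_{2}^{(1)} = 1.417277 + (1.417277 − 1.197681)/3 = 1.490476
T_{2}^{(2)} = 1.490476 + (1.490476 − 1.544159)/15 = 1.486897

1.4869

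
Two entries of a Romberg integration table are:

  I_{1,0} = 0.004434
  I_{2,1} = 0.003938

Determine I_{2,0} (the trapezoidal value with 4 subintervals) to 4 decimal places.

0.0041

From I_{2,1} = (4·I_{2,0} − I_{1,0})/3, solve for I_{2,0}:
4·I_{2,0} = 3·0.003938 + 0.004434 = 0.016248
I_{2,0} = 0.004062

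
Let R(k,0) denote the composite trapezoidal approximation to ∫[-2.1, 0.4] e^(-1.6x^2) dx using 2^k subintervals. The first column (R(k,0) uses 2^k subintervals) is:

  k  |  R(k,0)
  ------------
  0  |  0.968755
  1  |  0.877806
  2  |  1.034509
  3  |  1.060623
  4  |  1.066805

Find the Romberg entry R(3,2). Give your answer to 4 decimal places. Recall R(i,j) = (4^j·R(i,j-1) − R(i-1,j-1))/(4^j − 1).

1.0682

R(2,1) = 1.034509 + (1.034509 − 0.877806)/3 = 1.086743
R(3,1) = (4·1.060623 − 1.034509) / 3 = 1.069328
R(3,2) = 1.069328 + (1.069328 − 1.086743)/15 = 1.068167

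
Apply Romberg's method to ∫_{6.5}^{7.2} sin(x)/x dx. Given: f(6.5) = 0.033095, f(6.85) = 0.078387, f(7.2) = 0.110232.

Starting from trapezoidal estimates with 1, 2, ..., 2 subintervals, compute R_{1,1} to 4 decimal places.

R_{0,0} (trapezoid, 1 panel, h=0.7000): 0.050164
R_{1,0} (trapezoid, 2 panels, h=0.3500): 0.052518
R_{1,1} = 0.052518 + (0.052518 − 0.050164)/3 = 0.053303

0.0533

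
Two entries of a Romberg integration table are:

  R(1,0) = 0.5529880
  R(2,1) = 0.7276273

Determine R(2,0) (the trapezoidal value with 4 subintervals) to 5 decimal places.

0.68397

From R(2,1) = (4·R(2,0) − R(1,0))/3, solve for R(2,0):
4·R(2,0) = 3·0.7276273 + 0.5529880 = 2.7358699
R(2,0) = 0.6839675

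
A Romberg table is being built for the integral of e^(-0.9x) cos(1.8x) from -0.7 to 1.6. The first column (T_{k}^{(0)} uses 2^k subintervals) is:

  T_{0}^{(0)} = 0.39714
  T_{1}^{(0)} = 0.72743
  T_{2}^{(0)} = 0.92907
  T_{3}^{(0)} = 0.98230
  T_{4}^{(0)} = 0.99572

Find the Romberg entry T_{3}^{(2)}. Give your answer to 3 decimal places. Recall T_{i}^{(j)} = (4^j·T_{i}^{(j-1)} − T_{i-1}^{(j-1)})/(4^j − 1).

1.000

T_{2}^{(1)} = 0.92907 + (0.92907 − 0.72743)/3 = 0.99628
T_{3}^{(1)} = 0.98230 + (0.98230 − 0.92907)/3 = 1.00004
T_{3}^{(2)} = 1.00004 + (1.00004 − 0.99628)/15 = 1.00029
(Column j=1 coincides with Simpson's rule on the same nodes.)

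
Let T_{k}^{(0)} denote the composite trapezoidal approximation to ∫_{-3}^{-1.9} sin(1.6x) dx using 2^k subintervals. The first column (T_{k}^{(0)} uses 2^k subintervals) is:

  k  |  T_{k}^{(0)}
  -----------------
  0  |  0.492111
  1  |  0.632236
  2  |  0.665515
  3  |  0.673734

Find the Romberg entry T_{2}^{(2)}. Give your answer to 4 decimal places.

Richardson extrapolation on the trapezoidal column (denominator 4−1=3):
T_{1}^{(1)} = (4·0.632236 − 0.492111) / 3 = 0.678944
T_{2}^{(1)} = 0.665515 + (0.665515 − 0.632236)/3 = 0.676608
T_{2}^{(2)} = (16·0.676608 − 0.678944) / 15 = 0.676452

0.6765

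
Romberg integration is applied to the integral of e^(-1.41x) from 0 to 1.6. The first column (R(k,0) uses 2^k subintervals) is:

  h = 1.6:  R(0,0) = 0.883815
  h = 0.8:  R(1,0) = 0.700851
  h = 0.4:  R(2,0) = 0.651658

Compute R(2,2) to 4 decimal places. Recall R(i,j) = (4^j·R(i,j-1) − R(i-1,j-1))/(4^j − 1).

0.6350

Richardson extrapolation on the trapezoidal column (denominator 4−1=3):
R(1,1) = 0.700851 + (0.700851 − 0.883815)/3 = 0.639863
R(2,1) = 0.651658 + (0.651658 − 0.700851)/3 = 0.635260
R(2,2) = 0.635260 + (0.635260 − 0.639863)/15 = 0.634953
(Column j=1 coincides with Simpson's rule on the same nodes.)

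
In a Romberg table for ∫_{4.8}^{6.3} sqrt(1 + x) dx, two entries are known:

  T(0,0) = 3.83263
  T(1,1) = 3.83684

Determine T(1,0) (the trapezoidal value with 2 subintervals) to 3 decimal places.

From T(1,1) = (4·T(1,0) − T(0,0))/3, solve for T(1,0):
4·T(1,0) = 3·3.83684 + 3.83263 = 15.34315
T(1,0) = 3.83579

3.836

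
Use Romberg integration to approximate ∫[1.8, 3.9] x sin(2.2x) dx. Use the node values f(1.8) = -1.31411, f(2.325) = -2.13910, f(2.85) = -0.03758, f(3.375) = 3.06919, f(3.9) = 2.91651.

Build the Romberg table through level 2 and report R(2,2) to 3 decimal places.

R(0,0) (trapezoid, 1 panel, h=2.1000): 1.68252
R(1,0) (trapezoid, 2 panels, h=1.0500): 0.80180
R(2,0) (trapezoid, 4 panels, h=0.5250): 0.88920
R(1,1) = 0.80180 + (0.80180 − 1.68252)/3 = 0.50823
R(2,1) = 0.88920 + (0.88920 − 0.80180)/3 = 0.91833
R(2,2) = 0.91833 + (0.91833 − 0.50823)/15 = 0.94567

0.946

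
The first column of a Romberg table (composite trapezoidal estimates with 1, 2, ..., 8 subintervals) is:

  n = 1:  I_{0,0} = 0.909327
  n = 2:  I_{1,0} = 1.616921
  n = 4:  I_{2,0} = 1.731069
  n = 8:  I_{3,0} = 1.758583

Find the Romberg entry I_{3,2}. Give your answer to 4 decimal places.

Richardson extrapolation on the trapezoidal column (denominator 4−1=3):
I_{2,1} = (4·1.731069 − 1.616921) / 3 = 1.769118
I_{3,1} = 1.758583 + (1.758583 − 1.731069)/3 = 1.767754
I_{3,2} = (16·1.767754 − 1.769118) / 15 = 1.767663

1.7677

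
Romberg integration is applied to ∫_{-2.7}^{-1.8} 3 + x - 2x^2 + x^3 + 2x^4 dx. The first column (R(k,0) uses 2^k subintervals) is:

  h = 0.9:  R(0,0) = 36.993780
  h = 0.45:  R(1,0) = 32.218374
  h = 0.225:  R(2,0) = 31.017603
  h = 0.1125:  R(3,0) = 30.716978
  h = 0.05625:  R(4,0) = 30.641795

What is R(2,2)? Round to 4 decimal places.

Richardson extrapolation on the trapezoidal column (denominator 4−1=3):
R(1,1) = (4·32.218374 − 36.993780) / 3 = 30.626572
R(2,1) = 31.017603 + (31.017603 − 32.218374)/3 = 30.617346
R(2,2) = (16·30.617346 − 30.626572) / 15 = 30.616731

30.6167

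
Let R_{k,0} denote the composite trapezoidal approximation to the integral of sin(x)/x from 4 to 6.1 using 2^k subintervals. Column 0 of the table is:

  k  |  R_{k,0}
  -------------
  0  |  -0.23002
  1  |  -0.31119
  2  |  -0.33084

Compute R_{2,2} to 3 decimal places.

R_{1,1} = -0.31119 + (-0.31119 − (-0.23002))/3 = -0.33825
R_{2,1} = (4·(-0.33084) − (-0.31119)) / 3 = -0.33739
R_{2,2} = -0.33739 + (-0.33739 − (-0.33825))/15 = -0.33733

-0.337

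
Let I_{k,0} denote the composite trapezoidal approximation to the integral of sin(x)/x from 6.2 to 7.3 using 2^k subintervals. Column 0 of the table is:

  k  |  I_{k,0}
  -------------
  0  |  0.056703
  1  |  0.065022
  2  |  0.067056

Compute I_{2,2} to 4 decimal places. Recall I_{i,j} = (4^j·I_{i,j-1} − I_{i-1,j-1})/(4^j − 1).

0.0677

I_{1,1} = (4·0.065022 − 0.056703) / 3 = 0.067795
I_{2,1} = 0.067056 + (0.067056 − 0.065022)/3 = 0.067734
I_{2,2} = (16·0.067734 − 0.067795) / 15 = 0.067730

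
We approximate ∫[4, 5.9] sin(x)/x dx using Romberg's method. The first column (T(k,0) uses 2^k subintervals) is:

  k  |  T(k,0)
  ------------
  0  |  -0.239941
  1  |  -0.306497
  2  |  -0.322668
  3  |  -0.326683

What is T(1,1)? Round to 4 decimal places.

-0.3287

Richardson extrapolation on the trapezoidal column (denominator 4−1=3):
T(1,1) = (4·(-0.306497) − (-0.239941)) / 3 = -0.328682
(Column j=1 coincides with Simpson's rule on the same nodes.)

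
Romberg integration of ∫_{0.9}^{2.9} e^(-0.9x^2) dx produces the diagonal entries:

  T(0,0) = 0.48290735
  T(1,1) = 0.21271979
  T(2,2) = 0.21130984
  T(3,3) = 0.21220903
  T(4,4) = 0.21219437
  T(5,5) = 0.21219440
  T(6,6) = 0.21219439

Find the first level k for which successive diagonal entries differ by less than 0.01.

k = 2

|T(1,1) − T(0,0)| = 0.27018756 ≥ 0.01
|T(2,2) − T(1,1)| = 0.00140995 < 0.01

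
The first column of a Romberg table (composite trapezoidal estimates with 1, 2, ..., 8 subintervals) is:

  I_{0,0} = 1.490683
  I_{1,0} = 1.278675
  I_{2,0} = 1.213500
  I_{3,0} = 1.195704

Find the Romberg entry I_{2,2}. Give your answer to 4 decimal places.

1.1907

I_{1,1} = 1.278675 + (1.278675 − 1.490683)/3 = 1.208006
I_{2,1} = 1.213500 + (1.213500 − 1.278675)/3 = 1.191775
I_{2,2} = 1.191775 + (1.191775 − 1.208006)/15 = 1.190693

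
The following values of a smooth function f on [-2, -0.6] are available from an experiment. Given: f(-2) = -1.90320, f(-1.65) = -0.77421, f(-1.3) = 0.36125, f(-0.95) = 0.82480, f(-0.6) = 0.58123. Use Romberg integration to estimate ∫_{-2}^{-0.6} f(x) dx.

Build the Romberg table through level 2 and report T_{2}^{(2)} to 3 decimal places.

T_{0}^{(0)} (trapezoid, 1 panel, h=1.4000): -0.92538
T_{1}^{(0)} (trapezoid, 2 panels, h=0.7000): -0.20981
T_{2}^{(0)} (trapezoid, 4 panels, h=0.3500): -0.08720
T_{1}^{(1)} = -0.20981 + (-0.20981 − (-0.92538))/3 = 0.02871
T_{2}^{(1)} = -0.08720 + (-0.08720 − (-0.20981))/3 = -0.04633
T_{2}^{(2)} = -0.04633 + (-0.04633 − 0.02871)/15 = -0.05133

-0.051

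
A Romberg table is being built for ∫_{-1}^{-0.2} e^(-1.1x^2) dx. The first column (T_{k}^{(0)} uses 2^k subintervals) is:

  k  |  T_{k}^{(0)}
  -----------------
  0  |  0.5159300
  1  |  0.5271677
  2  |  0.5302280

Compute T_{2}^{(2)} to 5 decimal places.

T_{1}^{(1)} = (4·0.5271677 − 0.5159300) / 3 = 0.5309136
T_{2}^{(1)} = 0.5302280 + (0.5302280 − 0.5271677)/3 = 0.5312481
T_{2}^{(2)} = (16·0.5312481 − 0.5309136) / 15 = 0.5312704
(Column j=1 coincides with Simpson's rule on the same nodes.)

0.53127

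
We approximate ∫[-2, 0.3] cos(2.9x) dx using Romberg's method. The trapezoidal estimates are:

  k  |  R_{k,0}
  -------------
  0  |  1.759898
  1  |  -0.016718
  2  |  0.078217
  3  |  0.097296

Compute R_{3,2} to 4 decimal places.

0.1032

R_{2,1} = 0.078217 + (0.078217 − (-0.016718))/3 = 0.109862
R_{3,1} = (4·0.097296 − 0.078217) / 3 = 0.103656
R_{3,2} = (16·0.103656 − 0.109862) / 15 = 0.103242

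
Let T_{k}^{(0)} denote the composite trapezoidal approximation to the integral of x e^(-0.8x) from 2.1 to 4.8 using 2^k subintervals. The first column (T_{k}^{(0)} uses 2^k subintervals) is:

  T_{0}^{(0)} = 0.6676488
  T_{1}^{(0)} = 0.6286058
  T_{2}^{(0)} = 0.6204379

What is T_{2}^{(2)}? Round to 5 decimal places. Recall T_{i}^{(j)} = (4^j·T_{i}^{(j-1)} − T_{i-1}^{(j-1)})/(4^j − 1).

Richardson extrapolation on the trapezoidal column (denominator 4−1=3):
T_{1}^{(1)} = (4·0.6286058 − 0.6676488) / 3 = 0.6155915
T_{2}^{(1)} = 0.6204379 + (0.6204379 − 0.6286058)/3 = 0.6177153
T_{2}^{(2)} = 0.6177153 + (0.6177153 − 0.6155915)/15 = 0.6178569

0.61786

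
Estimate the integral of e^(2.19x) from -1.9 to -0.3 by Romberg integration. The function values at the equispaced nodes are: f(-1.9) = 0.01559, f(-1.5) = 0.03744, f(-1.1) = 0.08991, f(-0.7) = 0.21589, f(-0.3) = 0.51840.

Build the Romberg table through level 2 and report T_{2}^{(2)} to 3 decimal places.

0.230

T_{0}^{(0)} (trapezoid, 1 panel, h=1.6000): 0.42719
T_{1}^{(0)} (trapezoid, 2 panels, h=0.8000): 0.28552
T_{2}^{(0)} (trapezoid, 4 panels, h=0.4000): 0.24409
T_{1}^{(1)} = 0.28552 + (0.28552 − 0.42719)/3 = 0.23830
T_{2}^{(1)} = 0.24409 + (0.24409 − 0.28552)/3 = 0.23028
T_{2}^{(2)} = 0.23028 + (0.23028 − 0.23830)/15 = 0.22975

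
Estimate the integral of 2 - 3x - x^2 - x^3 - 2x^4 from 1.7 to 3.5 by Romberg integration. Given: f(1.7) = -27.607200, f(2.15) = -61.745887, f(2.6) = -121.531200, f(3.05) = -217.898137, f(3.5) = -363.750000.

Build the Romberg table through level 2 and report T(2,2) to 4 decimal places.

-262.9297

T(0,0) (trapezoid, 1 panel, h=1.8000): -352.221480
T(1,0) (trapezoid, 2 panels, h=0.9000): -285.488820
T(2,0) (trapezoid, 4 panels, h=0.4500): -268.584221
T(1,1) = -285.488820 + (-285.488820 − (-352.221480))/3 = -263.244600
T(2,1) = -268.584221 + (-268.584221 − (-285.488820))/3 = -262.949355
T(2,2) = -262.949355 + (-262.949355 − (-263.244600))/15 = -262.929672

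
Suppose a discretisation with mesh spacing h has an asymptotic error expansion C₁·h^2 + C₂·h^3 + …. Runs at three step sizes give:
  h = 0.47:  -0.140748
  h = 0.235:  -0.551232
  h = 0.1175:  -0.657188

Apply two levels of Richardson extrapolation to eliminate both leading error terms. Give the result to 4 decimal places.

First eliminate the h^2 term (factor 2^2 = 4):
  B₁ = (4·(-0.551232) − (-0.140748))/3 = -0.688060
  B₂ = (4·(-0.657188) − (-0.551232))/3 = -0.692507
Then eliminate the h^3 term (factor 2^3 = 8):
  (8·(-0.692507) − (-0.688060))/7 = -0.693142

-0.6931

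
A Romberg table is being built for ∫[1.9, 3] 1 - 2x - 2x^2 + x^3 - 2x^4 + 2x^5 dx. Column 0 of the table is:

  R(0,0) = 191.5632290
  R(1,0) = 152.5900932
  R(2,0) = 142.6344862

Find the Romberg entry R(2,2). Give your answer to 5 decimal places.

139.29708

Richardson extrapolation on the trapezoidal column (denominator 4−1=3):
R(1,1) = (4·152.5900932 − 191.5632290) / 3 = 139.5990479
R(2,1) = (4·142.6344862 − 152.5900932) / 3 = 139.3159505
R(2,2) = (16·139.3159505 − 139.5990479) / 15 = 139.2970773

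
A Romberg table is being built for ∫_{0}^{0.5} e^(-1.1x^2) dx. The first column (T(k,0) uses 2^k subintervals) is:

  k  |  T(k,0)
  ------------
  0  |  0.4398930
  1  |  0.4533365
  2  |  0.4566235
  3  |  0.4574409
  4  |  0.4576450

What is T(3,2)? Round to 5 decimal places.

0.45771

Richardson extrapolation on the trapezoidal column (denominator 4−1=3):
T(2,1) = 0.4566235 + (0.4566235 − 0.4533365)/3 = 0.4577192
T(3,1) = (4·0.4574409 − 0.4566235) / 3 = 0.4577134
T(3,2) = 0.4577134 + (0.4577134 − 0.4577192)/15 = 0.4577130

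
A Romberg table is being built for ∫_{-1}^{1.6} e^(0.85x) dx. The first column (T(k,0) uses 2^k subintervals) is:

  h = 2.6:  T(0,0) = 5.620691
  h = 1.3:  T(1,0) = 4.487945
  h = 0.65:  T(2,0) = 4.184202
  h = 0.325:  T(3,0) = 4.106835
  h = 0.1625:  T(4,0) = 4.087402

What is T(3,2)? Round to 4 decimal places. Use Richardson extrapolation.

4.0809

T(2,1) = 4.184202 + (4.184202 − 4.487945)/3 = 4.082954
T(3,1) = (4·4.106835 − 4.184202) / 3 = 4.081046
T(3,2) = 4.081046 + (4.081046 − 4.082954)/15 = 4.080919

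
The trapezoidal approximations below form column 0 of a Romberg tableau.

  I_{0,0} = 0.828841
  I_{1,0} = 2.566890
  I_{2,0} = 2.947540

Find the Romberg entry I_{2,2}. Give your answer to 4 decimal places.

Richardson extrapolation on the trapezoidal column (denominator 4−1=3):
I_{1,1} = 2.566890 + (2.566890 − 0.828841)/3 = 3.146240
I_{2,1} = (4·2.947540 − 2.566890) / 3 = 3.074423
I_{2,2} = (16·3.074423 − 3.146240) / 15 = 3.069635
(Column j=1 coincides with Simpson's rule on the same nodes.)

3.0696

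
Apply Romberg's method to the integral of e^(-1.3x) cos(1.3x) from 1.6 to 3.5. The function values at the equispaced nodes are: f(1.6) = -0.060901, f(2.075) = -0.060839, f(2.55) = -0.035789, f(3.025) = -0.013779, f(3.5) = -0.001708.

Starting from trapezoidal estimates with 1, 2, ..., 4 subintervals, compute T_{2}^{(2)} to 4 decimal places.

-0.0687

T_{0}^{(0)} (trapezoid, 1 panel, h=1.9000): -0.059479
T_{1}^{(0)} (trapezoid, 2 panels, h=0.9500): -0.063739
T_{2}^{(0)} (trapezoid, 4 panels, h=0.4750): -0.067313
T_{1}^{(1)} = -0.063739 + (-0.063739 − (-0.059479))/3 = -0.065159
T_{2}^{(1)} = -0.067313 + (-0.067313 − (-0.063739))/3 = -0.068504
T_{2}^{(2)} = -0.068504 + (-0.068504 − (-0.065159))/15 = -0.068727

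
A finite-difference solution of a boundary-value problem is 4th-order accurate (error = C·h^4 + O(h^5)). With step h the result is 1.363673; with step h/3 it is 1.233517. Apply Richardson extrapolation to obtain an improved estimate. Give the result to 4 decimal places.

1.2319

The leading error scales as h^4; refining by a factor of 3 reduces it by 3^4 = 81.
Extrapolated value = (81·A(h/3) − A(h)) / (81 − 1)
= (81·1.233517 − 1.363673) / 80
= 98.551204 / 80 = 1.231890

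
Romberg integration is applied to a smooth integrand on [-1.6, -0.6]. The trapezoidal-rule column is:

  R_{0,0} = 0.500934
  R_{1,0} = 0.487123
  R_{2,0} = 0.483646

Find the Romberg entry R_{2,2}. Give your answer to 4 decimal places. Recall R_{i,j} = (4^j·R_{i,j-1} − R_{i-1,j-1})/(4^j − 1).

R_{1,1} = (4·0.487123 − 0.500934) / 3 = 0.482519
R_{2,1} = 0.483646 + (0.483646 − 0.487123)/3 = 0.482487
R_{2,2} = 0.482487 + (0.482487 − 0.482519)/15 = 0.482485

0.4825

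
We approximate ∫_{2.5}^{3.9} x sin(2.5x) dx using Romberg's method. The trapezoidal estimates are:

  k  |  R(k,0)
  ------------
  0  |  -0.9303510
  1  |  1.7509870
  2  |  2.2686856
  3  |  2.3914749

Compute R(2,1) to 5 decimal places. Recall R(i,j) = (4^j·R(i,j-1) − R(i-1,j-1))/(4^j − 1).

Richardson extrapolation on the trapezoidal column (denominator 4−1=3):
R(2,1) = 2.2686856 + (2.2686856 − 1.7509870)/3 = 2.4412518

2.44125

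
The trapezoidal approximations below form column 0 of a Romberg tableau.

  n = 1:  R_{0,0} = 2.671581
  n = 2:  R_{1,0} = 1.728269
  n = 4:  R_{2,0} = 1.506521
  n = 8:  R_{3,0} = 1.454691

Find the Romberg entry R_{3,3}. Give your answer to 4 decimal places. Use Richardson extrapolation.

Richardson extrapolation on the trapezoidal column (denominator 4−1=3):
R_{1,1} = 1.728269 + (1.728269 − 2.671581)/3 = 1.413832
R_{2,1} = 1.506521 + (1.506521 − 1.728269)/3 = 1.432605
R_{3,1} = (4·1.454691 − 1.506521) / 3 = 1.437414
R_{2,2} = (16·1.432605 − 1.413832) / 15 = 1.433857
R_{3,2} = 1.437414 + (1.437414 − 1.432605)/15 = 1.437735
R_{3,3} = 1.437735 + (1.437735 − 1.433857)/63 = 1.437797

1.4378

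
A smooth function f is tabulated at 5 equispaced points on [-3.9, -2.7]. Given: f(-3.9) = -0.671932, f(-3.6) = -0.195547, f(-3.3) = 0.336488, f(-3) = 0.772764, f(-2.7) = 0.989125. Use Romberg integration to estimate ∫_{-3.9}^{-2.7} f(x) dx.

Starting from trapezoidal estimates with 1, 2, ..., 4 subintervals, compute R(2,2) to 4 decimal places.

0.3297

R(0,0) (trapezoid, 1 panel, h=1.2000): 0.190316
R(1,0) (trapezoid, 2 panels, h=0.6000): 0.297051
R(2,0) (trapezoid, 4 panels, h=0.3000): 0.321690
R(1,1) = 0.297051 + (0.297051 − 0.190316)/3 = 0.332629
R(2,1) = 0.321690 + (0.321690 − 0.297051)/3 = 0.329903
R(2,2) = 0.329903 + (0.329903 − 0.332629)/15 = 0.329721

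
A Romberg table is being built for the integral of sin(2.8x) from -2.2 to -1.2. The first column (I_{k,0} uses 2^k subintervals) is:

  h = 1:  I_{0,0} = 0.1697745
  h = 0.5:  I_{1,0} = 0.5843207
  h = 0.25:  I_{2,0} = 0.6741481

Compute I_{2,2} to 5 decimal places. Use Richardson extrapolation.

0.70286

Richardson extrapolation on the trapezoidal column (denominator 4−1=3):
I_{1,1} = (4·0.5843207 − 0.1697745) / 3 = 0.7225028
I_{2,1} = (4·0.6741481 − 0.5843207) / 3 = 0.7040906
I_{2,2} = 0.7040906 + (0.7040906 − 0.7225028)/15 = 0.7028631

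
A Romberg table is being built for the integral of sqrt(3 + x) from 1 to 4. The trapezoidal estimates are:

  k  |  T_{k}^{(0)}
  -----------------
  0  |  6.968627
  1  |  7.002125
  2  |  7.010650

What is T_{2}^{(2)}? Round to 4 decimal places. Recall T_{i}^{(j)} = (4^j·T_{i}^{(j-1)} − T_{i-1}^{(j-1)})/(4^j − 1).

Richardson extrapolation on the trapezoidal column (denominator 4−1=3):
T_{1}^{(1)} = (4·7.002125 − 6.968627) / 3 = 7.013291
T_{2}^{(1)} = (4·7.010650 − 7.002125) / 3 = 7.013492
T_{2}^{(2)} = 7.013492 + (7.013492 − 7.013291)/15 = 7.013505

7.0135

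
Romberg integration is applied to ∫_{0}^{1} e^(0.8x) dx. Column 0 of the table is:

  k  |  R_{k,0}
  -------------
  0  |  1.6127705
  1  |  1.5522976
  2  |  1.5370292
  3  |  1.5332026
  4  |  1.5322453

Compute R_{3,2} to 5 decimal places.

Richardson extrapolation on the trapezoidal column (denominator 4−1=3):
R_{2,1} = 1.5370292 + (1.5370292 − 1.5522976)/3 = 1.5319397
R_{3,1} = 1.5332026 + (1.5332026 − 1.5370292)/3 = 1.5319271
R_{3,2} = 1.5319271 + (1.5319271 − 1.5319397)/15 = 1.5319263

1.53193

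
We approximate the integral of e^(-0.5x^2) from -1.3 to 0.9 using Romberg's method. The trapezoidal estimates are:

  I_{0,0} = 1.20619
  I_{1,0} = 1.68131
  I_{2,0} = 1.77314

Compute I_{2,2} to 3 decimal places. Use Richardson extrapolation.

1.801

Richardson extrapolation on the trapezoidal column (denominator 4−1=3):
I_{1,1} = (4·1.68131 − 1.20619) / 3 = 1.83968
I_{2,1} = 1.77314 + (1.77314 − 1.68131)/3 = 1.80375
I_{2,2} = (16·1.80375 − 1.83968) / 15 = 1.80135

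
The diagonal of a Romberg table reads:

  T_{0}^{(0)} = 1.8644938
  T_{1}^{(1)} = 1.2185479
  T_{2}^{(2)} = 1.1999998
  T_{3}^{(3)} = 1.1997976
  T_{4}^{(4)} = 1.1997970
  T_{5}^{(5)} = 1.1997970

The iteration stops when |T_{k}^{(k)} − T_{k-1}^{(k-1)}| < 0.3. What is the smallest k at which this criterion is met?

|T_{1}^{(1)} − T_{0}^{(0)}| = 0.6459459 ≥ 0.3
|T_{2}^{(2)} − T_{1}^{(1)}| = 0.0185481 < 0.3

k = 2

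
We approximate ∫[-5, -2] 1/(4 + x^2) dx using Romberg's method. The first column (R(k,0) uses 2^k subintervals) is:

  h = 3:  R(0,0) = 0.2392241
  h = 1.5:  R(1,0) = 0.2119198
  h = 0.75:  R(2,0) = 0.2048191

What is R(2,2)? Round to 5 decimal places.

R(1,1) = 0.2119198 + (0.2119198 − 0.2392241)/3 = 0.2028184
R(2,1) = 0.2048191 + (0.2048191 − 0.2119198)/3 = 0.2024522
R(2,2) = (16·0.2024522 − 0.2028184) / 15 = 0.2024278
(Column j=1 coincides with Simpson's rule on the same nodes.)

0.20243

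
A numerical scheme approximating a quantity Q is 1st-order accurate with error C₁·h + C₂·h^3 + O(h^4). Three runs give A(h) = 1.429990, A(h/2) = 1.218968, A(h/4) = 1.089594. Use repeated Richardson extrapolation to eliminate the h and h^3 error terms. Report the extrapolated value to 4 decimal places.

0.9534

First eliminate the h term (factor 2^1 = 2):
  B₁ = (2·1.218968 − 1.429990)/1 = 1.007946
  B₂ = (2·1.089594 − 1.218968)/1 = 0.960220
Then eliminate the h^3 term (factor 2^3 = 8):
  (8·0.960220 − 1.007946)/7 = 0.953402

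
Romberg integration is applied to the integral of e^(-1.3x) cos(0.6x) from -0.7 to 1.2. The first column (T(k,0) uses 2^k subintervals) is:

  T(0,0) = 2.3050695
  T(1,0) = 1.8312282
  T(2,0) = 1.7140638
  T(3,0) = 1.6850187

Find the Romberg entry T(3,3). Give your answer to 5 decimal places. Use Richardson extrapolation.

1.67536

T(1,1) = (4·1.8312282 − 2.3050695) / 3 = 1.6732811
T(2,1) = 1.7140638 + (1.7140638 − 1.8312282)/3 = 1.6750090
T(3,1) = 1.6850187 + (1.6850187 − 1.7140638)/3 = 1.6753370
T(2,2) = (16·1.6750090 − 1.6732811) / 15 = 1.6751242
T(3,2) = 1.6753370 + (1.6753370 − 1.6750090)/15 = 1.6753589
T(3,3) = 1.6753589 + (1.6753589 − 1.6751242)/63 = 1.6753626
(Column j=1 coincides with Simpson's rule on the same nodes.)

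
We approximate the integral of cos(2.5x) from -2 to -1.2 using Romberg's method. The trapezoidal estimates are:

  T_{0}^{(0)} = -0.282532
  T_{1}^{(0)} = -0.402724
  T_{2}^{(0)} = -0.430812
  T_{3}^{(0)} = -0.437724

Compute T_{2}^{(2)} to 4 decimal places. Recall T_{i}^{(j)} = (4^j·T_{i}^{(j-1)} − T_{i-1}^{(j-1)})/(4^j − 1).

-0.4400

Richardson extrapolation on the trapezoidal column (denominator 4−1=3):
T_{1}^{(1)} = -0.402724 + (-0.402724 − (-0.282532))/3 = -0.442788
T_{2}^{(1)} = (4·(-0.430812) − (-0.402724)) / 3 = -0.440175
T_{2}^{(2)} = (16·(-0.440175) − (-0.442788)) / 15 = -0.440001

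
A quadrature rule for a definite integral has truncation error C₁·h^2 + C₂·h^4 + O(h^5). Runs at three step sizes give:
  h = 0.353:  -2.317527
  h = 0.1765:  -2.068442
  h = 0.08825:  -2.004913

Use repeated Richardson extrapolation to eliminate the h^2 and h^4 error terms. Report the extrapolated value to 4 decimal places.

First eliminate the h^2 term (factor 2^2 = 4):
  B₁ = (4·(-2.068442) − (-2.317527))/3 = -1.985414
  B₂ = (4·(-2.004913) − (-2.068442))/3 = -1.983737
Then eliminate the h^4 term (factor 2^4 = 16):
  (16·(-1.983737) − (-1.985414))/15 = -1.983625

-1.9836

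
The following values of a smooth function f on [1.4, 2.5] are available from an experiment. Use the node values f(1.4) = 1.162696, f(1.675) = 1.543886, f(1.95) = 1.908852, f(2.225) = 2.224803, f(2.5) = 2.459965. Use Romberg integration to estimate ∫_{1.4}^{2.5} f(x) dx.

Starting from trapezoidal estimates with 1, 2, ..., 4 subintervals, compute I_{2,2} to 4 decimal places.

2.0639

I_{0,0} (trapezoid, 1 panel, h=1.1000): 1.992464
I_{1,0} (trapezoid, 2 panels, h=0.5500): 2.046100
I_{2,0} (trapezoid, 4 panels, h=0.2750): 2.059440
I_{1,1} = 2.046100 + (2.046100 − 1.992464)/3 = 2.063979
I_{2,1} = 2.059440 + (2.059440 − 2.046100)/3 = 2.063887
I_{2,2} = 2.063887 + (2.063887 − 2.063979)/15 = 2.063881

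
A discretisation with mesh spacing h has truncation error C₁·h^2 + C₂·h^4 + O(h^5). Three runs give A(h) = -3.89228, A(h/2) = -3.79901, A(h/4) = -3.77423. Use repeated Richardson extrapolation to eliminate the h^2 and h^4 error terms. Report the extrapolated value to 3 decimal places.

-3.766

First eliminate the h^2 term (factor 2^2 = 4):
  B₁ = (4·(-3.79901) − (-3.89228))/3 = -3.76792
  B₂ = (4·(-3.77423) − (-3.79901))/3 = -3.76597
Then eliminate the h^4 term (factor 2^4 = 16):
  (16·(-3.76597) − (-3.76792))/15 = -3.76584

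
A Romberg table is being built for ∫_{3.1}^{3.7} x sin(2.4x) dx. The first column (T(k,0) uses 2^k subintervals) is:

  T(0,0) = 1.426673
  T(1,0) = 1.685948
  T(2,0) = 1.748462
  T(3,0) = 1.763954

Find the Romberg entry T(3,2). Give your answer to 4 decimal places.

1.7691

T(2,1) = (4·1.748462 − 1.685948) / 3 = 1.769300
T(3,1) = 1.763954 + (1.763954 − 1.748462)/3 = 1.769118
T(3,2) = (16·1.769118 − 1.769300) / 15 = 1.769106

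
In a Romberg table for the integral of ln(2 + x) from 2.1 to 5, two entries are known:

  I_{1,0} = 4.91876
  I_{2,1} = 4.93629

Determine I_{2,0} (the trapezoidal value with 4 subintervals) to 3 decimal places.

From I_{2,1} = (4·I_{2,0} − I_{1,0})/3, solve for I_{2,0}:
4·I_{2,0} = 3·4.93629 + 4.91876 = 19.72763
I_{2,0} = 4.93191

4.932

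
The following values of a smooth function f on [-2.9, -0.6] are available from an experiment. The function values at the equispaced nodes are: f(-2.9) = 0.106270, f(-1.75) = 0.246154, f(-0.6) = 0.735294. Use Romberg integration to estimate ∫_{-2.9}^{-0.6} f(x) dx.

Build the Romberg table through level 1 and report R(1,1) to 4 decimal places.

R(0,0) (trapezoid, 1 panel, h=2.3000): 0.967799
R(1,0) (trapezoid, 2 panels, h=1.1500): 0.766976
R(1,1) = 0.766976 + (0.766976 − 0.967799)/3 = 0.700035

0.7000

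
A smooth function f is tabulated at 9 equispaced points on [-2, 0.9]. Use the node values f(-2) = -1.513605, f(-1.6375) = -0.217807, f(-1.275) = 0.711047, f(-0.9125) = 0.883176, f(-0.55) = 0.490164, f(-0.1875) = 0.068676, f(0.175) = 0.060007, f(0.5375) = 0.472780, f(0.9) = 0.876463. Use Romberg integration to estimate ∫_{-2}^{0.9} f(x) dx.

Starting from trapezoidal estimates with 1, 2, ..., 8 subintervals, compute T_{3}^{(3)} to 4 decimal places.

T_{0}^{(0)} (trapezoid, 1 panel, h=2.9000): -0.923856
T_{1}^{(0)} (trapezoid, 2 panels, h=1.4500): 0.248810
T_{2}^{(0)} (trapezoid, 4 panels, h=0.7250): 0.683419
T_{3}^{(0)} (trapezoid, 8 panels, h=0.3625): 0.779184
T_{1}^{(1)} = 0.248810 + (0.248810 − (-0.923856))/3 = 0.639699
T_{2}^{(1)} = 0.683419 + (0.683419 − 0.248810)/3 = 0.828289
T_{3}^{(1)} = 0.779184 + (0.779184 − 0.683419)/3 = 0.811106
T_{2}^{(2)} = 0.828289 + (0.828289 − 0.639699)/15 = 0.840862
T_{3}^{(2)} = 0.811106 + (0.811106 − 0.828289)/15 = 0.809960
T_{3}^{(3)} = 0.809960 + (0.809960 − 0.840862)/63 = 0.809469

0.8095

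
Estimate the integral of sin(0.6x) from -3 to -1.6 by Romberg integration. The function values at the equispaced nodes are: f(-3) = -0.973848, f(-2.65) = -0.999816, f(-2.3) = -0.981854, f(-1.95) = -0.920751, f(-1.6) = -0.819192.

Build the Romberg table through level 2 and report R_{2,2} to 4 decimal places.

-1.3345

R_{0,0} (trapezoid, 1 panel, h=1.4000): -1.255128
R_{1,0} (trapezoid, 2 panels, h=0.7000): -1.314862
R_{2,0} (trapezoid, 4 panels, h=0.3500): -1.329629
R_{1,1} = -1.314862 + (-1.314862 − (-1.255128))/3 = -1.334773
R_{2,1} = -1.329629 + (-1.329629 − (-1.314862))/3 = -1.334551
R_{2,2} = -1.334551 + (-1.334551 − (-1.334773))/15 = -1.334536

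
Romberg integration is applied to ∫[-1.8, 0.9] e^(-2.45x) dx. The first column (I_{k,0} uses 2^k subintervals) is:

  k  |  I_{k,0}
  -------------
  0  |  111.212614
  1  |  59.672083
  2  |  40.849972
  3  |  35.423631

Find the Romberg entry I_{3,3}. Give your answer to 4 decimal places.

33.5429

Richardson extrapolation on the trapezoidal column (denominator 4−1=3):
I_{1,1} = (4·59.672083 − 111.212614) / 3 = 42.491906
I_{2,1} = 40.849972 + (40.849972 − 59.672083)/3 = 34.575935
I_{3,1} = 35.423631 + (35.423631 − 40.849972)/3 = 33.614851
I_{2,2} = 34.575935 + (34.575935 − 42.491906)/15 = 34.048204
I_{3,2} = (16·33.614851 − 34.575935) / 15 = 33.550779
I_{3,3} = 33.550779 + (33.550779 − 34.048204)/63 = 33.542883
(Column j=1 coincides with Simpson's rule on the same nodes.)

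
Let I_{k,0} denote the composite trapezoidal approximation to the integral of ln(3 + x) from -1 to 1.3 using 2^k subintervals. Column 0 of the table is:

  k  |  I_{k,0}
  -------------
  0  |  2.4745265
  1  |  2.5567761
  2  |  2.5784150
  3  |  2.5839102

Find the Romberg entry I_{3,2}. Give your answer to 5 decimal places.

I_{2,1} = 2.5784150 + (2.5784150 − 2.5567761)/3 = 2.5856280
I_{3,1} = (4·2.5839102 − 2.5784150) / 3 = 2.5857419
I_{3,2} = (16·2.5857419 − 2.5856280) / 15 = 2.5857495
(Column j=1 coincides with Simpson's rule on the same nodes.)

2.58575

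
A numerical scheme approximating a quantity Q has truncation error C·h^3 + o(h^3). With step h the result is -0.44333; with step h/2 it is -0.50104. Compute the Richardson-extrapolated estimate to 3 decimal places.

Extrapolated value = (8·A(h/2) − A(h)) / (8 − 1)
= (8·(-0.50104) − (-0.44333)) / 7
= -3.56499 / 7 = -0.50928

-0.509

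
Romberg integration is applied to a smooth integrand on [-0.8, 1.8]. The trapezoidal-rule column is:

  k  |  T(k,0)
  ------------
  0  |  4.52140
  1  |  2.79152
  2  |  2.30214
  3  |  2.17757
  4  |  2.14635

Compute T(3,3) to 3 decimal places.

2.136

Richardson extrapolation on the trapezoidal column (denominator 4−1=3):
T(1,1) = (4·2.79152 − 4.52140) / 3 = 2.21489
T(2,1) = (4·2.30214 − 2.79152) / 3 = 2.13901
T(3,1) = 2.17757 + (2.17757 − 2.30214)/3 = 2.13605
T(2,2) = (16·2.13901 − 2.21489) / 15 = 2.13395
T(3,2) = 2.13605 + (2.13605 − 2.13901)/15 = 2.13585
T(3,3) = (64·2.13585 − 2.13395) / 63 = 2.13588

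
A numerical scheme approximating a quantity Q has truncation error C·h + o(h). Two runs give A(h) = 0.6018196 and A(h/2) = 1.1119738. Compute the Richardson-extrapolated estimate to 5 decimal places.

1.62213

The leading error scales as h; refining by a factor of 2 reduces it by 2^1 = 2.
Extrapolated value = (2·A(h/2) − A(h)) / (2 − 1)
= (2·1.1119738 − 0.6018196) / 1
= 1.6221280 / 1 = 1.6221280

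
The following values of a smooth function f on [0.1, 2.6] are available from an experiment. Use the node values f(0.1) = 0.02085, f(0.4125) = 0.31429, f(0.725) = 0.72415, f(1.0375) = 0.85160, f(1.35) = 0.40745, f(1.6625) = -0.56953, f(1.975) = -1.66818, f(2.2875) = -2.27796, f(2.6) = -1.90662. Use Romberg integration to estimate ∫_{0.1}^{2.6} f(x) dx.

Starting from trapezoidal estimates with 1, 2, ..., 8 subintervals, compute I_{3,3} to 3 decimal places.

-1.008

I_{0,0} (trapezoid, 1 panel, h=2.5000): -2.35721
I_{1,0} (trapezoid, 2 panels, h=1.2500): -0.66929
I_{2,0} (trapezoid, 4 panels, h=0.6250): -0.92467
I_{3,0} (trapezoid, 8 panels, h=0.3125): -0.98783
I_{1,1} = -0.66929 + (-0.66929 − (-2.35721))/3 = -0.10665
I_{2,1} = -0.92467 + (-0.92467 − (-0.66929))/3 = -1.00980
I_{3,1} = -0.98783 + (-0.98783 − (-0.92467))/3 = -1.00888
I_{2,2} = -1.00980 + (-1.00980 − (-0.10665))/15 = -1.07001
I_{3,2} = -1.00888 + (-1.00888 − (-1.00980))/15 = -1.00882
I_{3,3} = -1.00882 + (-1.00882 − (-1.07001))/63 = -1.00785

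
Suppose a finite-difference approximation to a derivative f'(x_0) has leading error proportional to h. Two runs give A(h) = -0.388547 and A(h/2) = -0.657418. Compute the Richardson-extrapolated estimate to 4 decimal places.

-0.9263

The leading error scales as h; refining by a factor of 2 reduces it by 2^1 = 2.
Extrapolated value = (2·A(h/2) − A(h)) / (2 − 1)
= (2·(-0.657418) − (-0.388547)) / 1
= -0.926289 / 1 = -0.926289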